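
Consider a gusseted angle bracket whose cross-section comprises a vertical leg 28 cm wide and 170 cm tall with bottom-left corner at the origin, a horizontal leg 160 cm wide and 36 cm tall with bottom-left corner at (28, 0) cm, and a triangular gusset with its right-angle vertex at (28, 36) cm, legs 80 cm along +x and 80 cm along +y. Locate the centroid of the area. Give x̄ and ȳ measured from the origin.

x̄ = 62.95 cm, ȳ = 51.66 cm

vertical leg: A = 28 × 170 = 4760.00, centroid at (14.00, 85.00).
horizontal leg: A = 160 × 36 = 5760.00, centroid at (108.00, 18.00).
gusset: A = ½·80·80 = 3200.00, centroid at (54.67, 62.67).
ΣA = 13720.00 cm², ΣAx̄ = 863653.33 cm³, ΣAȳ = 708813.33 cm³.
x̄ = 863653.33/13720.00 = 62.95 cm; ȳ = 708813.33/13720.00 = 51.66 cm.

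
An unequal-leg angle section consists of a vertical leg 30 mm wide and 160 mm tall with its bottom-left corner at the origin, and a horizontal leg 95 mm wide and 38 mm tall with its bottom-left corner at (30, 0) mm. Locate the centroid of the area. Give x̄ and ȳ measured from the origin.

x̄ = 41.83 mm, ȳ = 53.82 mm

vertical leg: A = 30 × 160 = 4800.00, centroid at (15.00, 80.00).
horizontal leg: A = 95 × 38 = 3610.00, centroid at (77.50, 19.00).
ΣA = 8410.00 mm², ΣAx̄ = 351775.00 mm³, ΣAȳ = 452590.00 mm³.
x̄ = 351775.00/8410.00 = 41.83 mm; ȳ = 452590.00/8410.00 = 53.82 mm.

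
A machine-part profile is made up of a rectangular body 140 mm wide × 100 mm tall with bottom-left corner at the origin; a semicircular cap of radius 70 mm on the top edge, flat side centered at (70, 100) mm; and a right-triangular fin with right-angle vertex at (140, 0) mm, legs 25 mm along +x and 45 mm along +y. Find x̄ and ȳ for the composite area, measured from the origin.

x̄ = 71.98 mm, ȳ = 76.68 mm

rectangular body: A = 140 × 100 = 14000.00, centroid at (70.00, 50.00).
semicircular top: A = ½π·70² = 7696.90, centroid at (70.00, 129.71).
triangular fin: A = ½·25·45 = 562.50, centroid at (148.33, 15.00).
ΣA = 22259.40 mm², ΣAx̄ = 1602220.64 mm³, ΣAȳ = 1706794.37 mm³.
x̄ = 1602220.64/22259.40 = 71.98 mm; ȳ = 1706794.37/22259.40 = 76.68 mm.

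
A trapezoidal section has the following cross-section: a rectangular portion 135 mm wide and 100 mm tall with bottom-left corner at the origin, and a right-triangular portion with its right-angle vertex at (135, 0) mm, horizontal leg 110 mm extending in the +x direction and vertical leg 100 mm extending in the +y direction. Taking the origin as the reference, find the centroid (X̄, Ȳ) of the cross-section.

X̄ = 97.65 mm, Ȳ = 45.18 mm

rectangular portion: A = 135 × 100 = 13500.00, centroid at (67.50, 50.00).
triangular portion: A = ½·110·100 = 5500.00, centroid at (171.67, 33.33).
ΣA = 19000.00 mm²
ΣAX̄ = (13500.00)(67.50) + (5500.00)(171.67) = 1855416.67 mm³
ΣAȲ = (13500.00)(50.00) + (5500.00)(33.33) = 858333.33 mm³
X̄ = 1855416.67 / 19000.00 = 97.65 mm
Ȳ = 858333.33 / 19000.00 = 45.18 mm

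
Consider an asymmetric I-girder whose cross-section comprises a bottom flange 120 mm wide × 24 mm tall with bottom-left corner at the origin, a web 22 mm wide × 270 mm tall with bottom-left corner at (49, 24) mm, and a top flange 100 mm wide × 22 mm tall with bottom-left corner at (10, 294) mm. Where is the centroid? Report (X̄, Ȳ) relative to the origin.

X̄ = 60.00 mm, Ȳ = 149.73 mm

bottom flange: A = 120 × 24 = 2880.00, centroid at (60.00, 12.00).
web: A = 22 × 270 = 5940.00, centroid at (60.00, 159.00).
top flange: A = 100 × 22 = 2200.00, centroid at (60.00, 305.00).
ΣA = 11020.00 mm²
ΣAX̄ = (2880.00)(60.00) + (5940.00)(60.00) + (2200.00)(60.00) = 661200.00 mm³
ΣAȲ = (2880.00)(12.00) + (5940.00)(159.00) + (2200.00)(305.00) = 1650020.00 mm³
X̄ = 661200.00 / 11020.00 = 60.00 mm
Ȳ = 1650020.00 / 11020.00 = 149.73 mm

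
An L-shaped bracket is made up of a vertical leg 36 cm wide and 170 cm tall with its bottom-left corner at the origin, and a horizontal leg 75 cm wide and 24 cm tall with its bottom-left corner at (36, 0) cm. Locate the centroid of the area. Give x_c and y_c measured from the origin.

x_c = 30.61 cm, y_c = 68.41 cm

vertical leg: A = 36 × 170 = 6120.00, centroid at (18.00, 85.00).
horizontal leg: A = 75 × 24 = 1800.00, centroid at (73.50, 12.00).
ΣA = 7920.00 cm², ΣAx_c = 242460.00 cm³, ΣAy_c = 541800.00 cm³.
x_c = 242460.00/7920.00 = 30.61 cm; y_c = 541800.00/7920.00 = 68.41 cm.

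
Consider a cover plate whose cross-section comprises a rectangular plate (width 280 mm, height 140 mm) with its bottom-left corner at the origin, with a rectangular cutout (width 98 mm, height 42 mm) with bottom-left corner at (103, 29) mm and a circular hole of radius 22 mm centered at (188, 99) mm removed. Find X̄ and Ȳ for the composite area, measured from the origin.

plate: A = 280 × 140 = 39200.00, centroid at (140.00, 70.00).
hole 1: A = −(98 × 42) = -4116.00, centroid at (152.00, 50.00).
hole 2: A = −π·22² = -1520.53, centroid at (188.00, 99.00).
ΣA = 33563.47 mm², ΣAX̄ = 4576508.20 mm³, ΣAȲ = 2387667.45 mm³.
X̄ = 4576508.20/33563.47 = 136.35 mm; Ȳ = 2387667.45/33563.47 = 71.14 mm.

X̄ = 136.35 mm, Ȳ = 71.14 mm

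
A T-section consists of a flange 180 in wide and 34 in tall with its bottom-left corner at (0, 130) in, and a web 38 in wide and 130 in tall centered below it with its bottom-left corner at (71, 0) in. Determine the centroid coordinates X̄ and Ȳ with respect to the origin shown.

X̄ = 90.00 in, Ȳ = 110.37 in

Part | A | x̄ᵢ | ȳᵢ | A·x̄ᵢ | A·ȳᵢ
web | 4940.00 | 90.00 | 65.00 | 444600.00 | 321100.00
flange | 6120.00 | 90.00 | 147.00 | 550800.00 | 899640.00
Σ | 11060.00 |  |  | 995400.00 | 1220740.00
X̄ = 995400.00 / 11060.00 = 90.00 in
Ȳ = 1220740.00 / 11060.00 = 110.37 in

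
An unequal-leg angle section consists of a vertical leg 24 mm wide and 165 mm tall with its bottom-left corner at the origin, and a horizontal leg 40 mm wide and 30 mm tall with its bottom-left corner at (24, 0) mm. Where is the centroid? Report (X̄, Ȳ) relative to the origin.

X̄ = 19.44 mm, Ȳ = 66.80 mm

vertical leg: A = 24 × 165 = 3960.00, centroid at (12.00, 82.50).
horizontal leg: A = 40 × 30 = 1200.00, centroid at (44.00, 15.00).
ΣA = 5160.00 mm², ΣAX̄ = 100320.00 mm³, ΣAȲ = 344700.00 mm³.
X̄ = 100320.00/5160.00 = 19.44 mm; Ȳ = 344700.00/5160.00 = 66.80 mm.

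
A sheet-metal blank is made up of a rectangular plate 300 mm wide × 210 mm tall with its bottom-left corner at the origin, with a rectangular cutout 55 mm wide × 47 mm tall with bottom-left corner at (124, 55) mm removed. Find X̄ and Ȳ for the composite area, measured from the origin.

Part | A | x̄ᵢ | ȳᵢ | A·x̄ᵢ | A·ȳᵢ
plate | 63000.00 | 150.00 | 105.00 | 9450000.00 | 6615000.00
hole | -2585.00 | 151.50 | 78.50 | -391627.50 | -202922.50
Σ | 60415.00 |  |  | 9058372.50 | 6412077.50
X̄ = 9058372.50 / 60415.00 = 149.94 mm
Ȳ = 6412077.50 / 60415.00 = 106.13 mm

X̄ = 149.94 mm, Ȳ = 106.13 mm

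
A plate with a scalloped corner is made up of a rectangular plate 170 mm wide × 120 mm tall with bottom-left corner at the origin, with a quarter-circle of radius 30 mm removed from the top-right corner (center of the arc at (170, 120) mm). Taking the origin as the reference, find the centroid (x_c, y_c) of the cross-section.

plate: A = 170 × 120 = 20400.00, centroid at (85.00, 60.00).
removed quarter-circle: A = −¼π·30² = -706.86, centroid at (157.27, 107.27).
ΣA = 19693.14 mm²
ΣAx_c = (20400.00)(85.00) + (-706.86)(157.27) = 1622834.08 mm³
ΣAy_c = (20400.00)(60.00) + (-706.86)(107.27) = 1148177.00 mm³
x_c = 1622834.08 / 19693.14 = 82.41 mm
y_c = 1148177.00 / 19693.14 = 58.30 mm

x_c = 82.41 mm, y_c = 58.30 mm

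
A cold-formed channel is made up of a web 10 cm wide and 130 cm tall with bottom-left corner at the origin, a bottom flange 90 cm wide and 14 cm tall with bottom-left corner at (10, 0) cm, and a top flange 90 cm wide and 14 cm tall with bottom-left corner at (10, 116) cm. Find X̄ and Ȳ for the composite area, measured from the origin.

web: A = 10 × 130 = 1300.00, centroid at (5.00, 65.00).
bottom flange: A = 90 × 14 = 1260.00, centroid at (55.00, 7.00).
top flange: A = 90 × 14 = 1260.00, centroid at (55.00, 123.00).
ΣA = 3820.00 cm²
ΣAX̄ = (1300.00)(5.00) + (1260.00)(55.00) + (1260.00)(55.00) = 145100.00 cm³
ΣAȲ = (1300.00)(65.00) + (1260.00)(7.00) + (1260.00)(123.00) = 248300.00 cm³
X̄ = 145100.00 / 3820.00 = 37.98 cm
Ȳ = 248300.00 / 3820.00 = 65.00 cm

X̄ = 37.98 cm, Ȳ = 65.00 cm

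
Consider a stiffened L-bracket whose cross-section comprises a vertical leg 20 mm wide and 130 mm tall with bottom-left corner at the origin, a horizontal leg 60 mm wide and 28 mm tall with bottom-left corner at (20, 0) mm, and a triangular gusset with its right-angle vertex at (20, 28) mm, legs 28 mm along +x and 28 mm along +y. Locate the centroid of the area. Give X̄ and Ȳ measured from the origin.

X̄ = 26.01 mm, Ȳ = 44.34 mm

vertical leg: A = 20 × 130 = 2600.00, centroid at (10.00, 65.00).
horizontal leg: A = 60 × 28 = 1680.00, centroid at (50.00, 14.00).
gusset: A = ½·28·28 = 392.00, centroid at (29.33, 37.33).
ΣA = 4672.00 mm²
ΣAX̄ = (2600.00)(10.00) + (1680.00)(50.00) + (392.00)(29.33) = 121498.67 mm³
ΣAȲ = (2600.00)(65.00) + (1680.00)(14.00) + (392.00)(37.33) = 207154.67 mm³
X̄ = 121498.67 / 4672.00 = 26.01 mm
Ȳ = 207154.67 / 4672.00 = 44.34 mm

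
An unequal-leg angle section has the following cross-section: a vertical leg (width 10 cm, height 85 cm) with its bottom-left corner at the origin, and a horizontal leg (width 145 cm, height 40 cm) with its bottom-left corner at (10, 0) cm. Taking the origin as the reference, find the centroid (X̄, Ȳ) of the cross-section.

X̄ = 72.59 cm, Ȳ = 22.88 cm

vertical leg: A = 10 × 85 = 850.00, centroid at (5.00, 42.50).
horizontal leg: A = 145 × 40 = 5800.00, centroid at (82.50, 20.00).
ΣA = 6650.00 cm², ΣAX̄ = 482750.00 cm³, ΣAȲ = 152125.00 cm³.
X̄ = 482750.00/6650.00 = 72.59 cm; Ȳ = 152125.00/6650.00 = 22.88 cm.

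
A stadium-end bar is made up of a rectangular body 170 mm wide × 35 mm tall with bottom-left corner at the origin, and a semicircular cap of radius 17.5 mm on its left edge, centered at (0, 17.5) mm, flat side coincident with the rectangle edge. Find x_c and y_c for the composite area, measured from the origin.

x_c = 78.09 mm, y_c = 17.50 mm

Part | A | x̄ᵢ | ȳᵢ | A·x̄ᵢ | A·ȳᵢ
rectangular body | 5950.00 | 85.00 | 17.50 | 505750.00 | 104125.00
semicircular end | 481.06 | -7.43 | 17.50 | -3572.92 | 8418.49
Σ | 6431.06 |  |  | 502177.08 | 112543.49
x_c = 502177.08 / 6431.06 = 78.09 mm
y_c = 112543.49 / 6431.06 = 17.50 mm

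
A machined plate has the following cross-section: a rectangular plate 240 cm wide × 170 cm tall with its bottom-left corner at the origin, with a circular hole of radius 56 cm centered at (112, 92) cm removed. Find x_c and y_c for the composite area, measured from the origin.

x_c = 122.55 cm, y_c = 82.77 cm

plate: A = 240 × 170 = 40800.00, centroid at (120.00, 85.00).
hole: A = −π·56² = -9852.03, centroid at (112.00, 92.00).
ΣA = 30947.97 cm², ΣAx_c = 3792572.13 cm³, ΣAy_c = 2561612.82 cm³.
x_c = 3792572.13/30947.97 = 122.55 cm; y_c = 2561612.82/30947.97 = 82.77 cm.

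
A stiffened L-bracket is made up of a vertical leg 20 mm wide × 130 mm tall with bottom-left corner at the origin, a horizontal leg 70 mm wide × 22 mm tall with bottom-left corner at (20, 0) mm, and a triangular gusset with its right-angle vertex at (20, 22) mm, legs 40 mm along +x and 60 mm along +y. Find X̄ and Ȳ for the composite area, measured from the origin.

X̄ = 28.22 mm, Ȳ = 44.26 mm

vertical leg: A = 20 × 130 = 2600.00, centroid at (10.00, 65.00).
horizontal leg: A = 70 × 22 = 1540.00, centroid at (55.00, 11.00).
gusset: A = ½·40·60 = 1200.00, centroid at (33.33, 42.00).
ΣA = 5340.00 mm², ΣAX̄ = 150700.00 mm³, ΣAȲ = 236340.00 mm³.
X̄ = 150700.00/5340.00 = 28.22 mm; Ȳ = 236340.00/5340.00 = 44.26 mm.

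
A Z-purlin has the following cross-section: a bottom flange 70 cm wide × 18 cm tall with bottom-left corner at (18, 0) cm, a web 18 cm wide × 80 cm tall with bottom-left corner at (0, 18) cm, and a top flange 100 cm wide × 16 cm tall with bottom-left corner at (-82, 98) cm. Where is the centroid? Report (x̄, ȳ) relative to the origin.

Part | A | x̄ᵢ | ȳᵢ | A·x̄ᵢ | A·ȳᵢ
bottom flange | 1260.00 | 53.00 | 9.00 | 66780.00 | 11340.00
web | 1440.00 | 9.00 | 58.00 | 12960.00 | 83520.00
top flange | 1600.00 | -32.00 | 106.00 | -51200.00 | 169600.00
Σ | 4300.00 |  |  | 28540.00 | 264460.00
x̄ = 28540.00 / 4300.00 = 6.64 cm
ȳ = 264460.00 / 4300.00 = 61.50 cm

x̄ = 6.64 cm, ȳ = 61.50 cm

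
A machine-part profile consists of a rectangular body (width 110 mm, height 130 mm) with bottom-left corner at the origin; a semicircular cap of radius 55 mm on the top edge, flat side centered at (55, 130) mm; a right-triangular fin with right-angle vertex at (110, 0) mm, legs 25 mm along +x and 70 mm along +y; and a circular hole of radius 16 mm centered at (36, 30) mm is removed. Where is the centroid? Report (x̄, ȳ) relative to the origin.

x̄ = 58.70 mm, ȳ = 86.52 mm

Part | A | x̄ᵢ | ȳᵢ | A·x̄ᵢ | A·ȳᵢ
rectangular body | 14300.00 | 55.00 | 65.00 | 786500.00 | 929500.00
semicircular top | 4751.66 | 55.00 | 153.34 | 261341.24 | 728632.32
triangular fin | 875.00 | 118.33 | 23.33 | 103541.67 | 20416.67
hole | -804.25 | 36.00 | 30.00 | -28952.92 | -24127.43
Σ | 19122.41 |  |  | 1122429.99 | 1654421.56
x̄ = 1122429.99 / 19122.41 = 58.70 mm
ȳ = 1654421.56 / 19122.41 = 86.52 mm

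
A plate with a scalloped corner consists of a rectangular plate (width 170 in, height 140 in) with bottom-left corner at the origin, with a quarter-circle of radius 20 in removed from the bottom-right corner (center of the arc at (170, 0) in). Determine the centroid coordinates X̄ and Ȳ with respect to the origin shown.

plate: A = 170 × 140 = 23800.00, centroid at (85.00, 70.00).
removed quarter-circle: A = −¼π·20² = -314.16, centroid at (161.51, 8.49).
ΣA = 23485.84 in²
ΣAX̄ = (23800.00)(85.00) + (-314.16)(161.51) = 1972259.59 in³
ΣAȲ = (23800.00)(70.00) + (-314.16)(8.49) = 1663333.33 in³
X̄ = 1972259.59 / 23485.84 = 83.98 in
Ȳ = 1663333.33 / 23485.84 = 70.82 in

X̄ = 83.98 in, Ȳ = 70.82 in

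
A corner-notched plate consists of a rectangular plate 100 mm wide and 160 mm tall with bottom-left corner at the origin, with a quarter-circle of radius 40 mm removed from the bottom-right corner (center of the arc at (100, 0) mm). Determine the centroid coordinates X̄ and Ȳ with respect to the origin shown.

X̄ = 47.19 mm, Ȳ = 85.37 mm

Part | A | x̄ᵢ | ȳᵢ | A·x̄ᵢ | A·ȳᵢ
plate | 16000.00 | 50.00 | 80.00 | 800000.00 | 1280000.00
removed quarter-circle | -1256.64 | 83.02 | 16.98 | -104330.37 | -21333.33
Σ | 14743.36 |  |  | 695669.63 | 1258666.67
X̄ = 695669.63 / 14743.36 = 47.19 mm
Ȳ = 1258666.67 / 14743.36 = 85.37 mm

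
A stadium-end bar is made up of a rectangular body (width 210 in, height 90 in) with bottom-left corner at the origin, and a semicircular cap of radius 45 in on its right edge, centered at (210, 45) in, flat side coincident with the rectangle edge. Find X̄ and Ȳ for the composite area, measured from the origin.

X̄ = 122.88 in, Ȳ = 45.00 in

rectangular body: A = 210 × 90 = 18900.00, centroid at (105.00, 45.00).
semicircular end: A = ½π·45² = 3180.86, centroid at (229.10, 45.00).
ΣA = 22080.86 in², ΣAX̄ = 2713231.14 in³, ΣAȲ = 993638.82 in³.
X̄ = 2713231.14/22080.86 = 122.88 in; Ȳ = 993638.82/22080.86 = 45.00 in.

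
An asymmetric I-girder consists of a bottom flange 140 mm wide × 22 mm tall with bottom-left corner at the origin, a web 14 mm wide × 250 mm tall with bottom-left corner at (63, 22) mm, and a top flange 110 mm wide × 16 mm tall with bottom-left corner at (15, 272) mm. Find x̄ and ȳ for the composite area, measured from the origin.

x̄ = 70.00 mm, ȳ = 124.84 mm

bottom flange: A = 140 × 22 = 3080.00, centroid at (70.00, 11.00).
web: A = 14 × 250 = 3500.00, centroid at (70.00, 147.00).
top flange: A = 110 × 16 = 1760.00, centroid at (70.00, 280.00).
ΣA = 8340.00 mm²
ΣAx̄ = (3080.00)(70.00) + (3500.00)(70.00) + (1760.00)(70.00) = 583800.00 mm³
ΣAȳ = (3080.00)(11.00) + (3500.00)(147.00) + (1760.00)(280.00) = 1041180.00 mm³
x̄ = 583800.00 / 8340.00 = 70.00 mm
ȳ = 1041180.00 / 8340.00 = 124.84 mm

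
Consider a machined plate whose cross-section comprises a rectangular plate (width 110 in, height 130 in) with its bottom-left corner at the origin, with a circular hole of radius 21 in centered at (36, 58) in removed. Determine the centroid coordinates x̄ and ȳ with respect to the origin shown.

plate: A = 110 × 130 = 14300.00, centroid at (55.00, 65.00).
hole: A = −π·21² = -1385.44, centroid at (36.00, 58.00).
ΣA = 12914.56 in², ΣAx̄ = 736624.08 in³, ΣAȳ = 849144.34 in³.
x̄ = 736624.08/12914.56 = 57.04 in; ȳ = 849144.34/12914.56 = 65.75 in.

x̄ = 57.04 in, ȳ = 65.75 in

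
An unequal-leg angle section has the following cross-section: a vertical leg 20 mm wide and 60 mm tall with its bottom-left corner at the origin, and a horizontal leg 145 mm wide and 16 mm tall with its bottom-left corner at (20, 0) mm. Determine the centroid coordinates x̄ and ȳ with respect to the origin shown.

x̄ = 64.38 mm, ȳ = 15.50 mm

vertical leg: A = 20 × 60 = 1200.00, centroid at (10.00, 30.00).
horizontal leg: A = 145 × 16 = 2320.00, centroid at (92.50, 8.00).
ΣA = 3520.00 mm², ΣAx̄ = 226600.00 mm³, ΣAȳ = 54560.00 mm³.
x̄ = 226600.00/3520.00 = 64.38 mm; ȳ = 54560.00/3520.00 = 15.50 mm.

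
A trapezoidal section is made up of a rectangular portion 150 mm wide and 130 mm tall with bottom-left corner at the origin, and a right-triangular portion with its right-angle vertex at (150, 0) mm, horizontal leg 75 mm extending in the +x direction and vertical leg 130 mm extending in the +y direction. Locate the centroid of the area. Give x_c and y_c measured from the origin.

rectangular portion: A = 150 × 130 = 19500.00, centroid at (75.00, 65.00).
triangular portion: A = ½·75·130 = 4875.00, centroid at (175.00, 43.33).
ΣA = 24375.00 mm², ΣAx_c = 2315625.00 mm³, ΣAy_c = 1478750.00 mm³.
x_c = 2315625.00/24375.00 = 95.00 mm; y_c = 1478750.00/24375.00 = 60.67 mm.

x_c = 95.00 mm, y_c = 60.67 mm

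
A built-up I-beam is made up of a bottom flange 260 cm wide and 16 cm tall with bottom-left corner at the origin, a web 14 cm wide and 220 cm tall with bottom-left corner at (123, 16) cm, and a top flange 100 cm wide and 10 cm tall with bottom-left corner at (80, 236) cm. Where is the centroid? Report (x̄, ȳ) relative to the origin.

Part | A | x̄ᵢ | ȳᵢ | A·x̄ᵢ | A·ȳᵢ
bottom flange | 4160.00 | 130.00 | 8.00 | 540800.00 | 33280.00
web | 3080.00 | 130.00 | 126.00 | 400400.00 | 388080.00
top flange | 1000.00 | 130.00 | 241.00 | 130000.00 | 241000.00
Σ | 8240.00 |  |  | 1071200.00 | 662360.00
x̄ = 1071200.00 / 8240.00 = 130.00 cm
ȳ = 662360.00 / 8240.00 = 80.38 cm

x̄ = 130.00 cm, ȳ = 80.38 cm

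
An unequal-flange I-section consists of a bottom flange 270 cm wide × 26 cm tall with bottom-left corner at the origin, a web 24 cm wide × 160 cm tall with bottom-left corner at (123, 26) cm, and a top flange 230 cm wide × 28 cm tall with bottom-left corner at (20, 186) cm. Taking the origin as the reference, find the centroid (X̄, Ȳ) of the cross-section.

X̄ = 135.00 cm, Ȳ = 103.25 cm

bottom flange: A = 270 × 26 = 7020.00, centroid at (135.00, 13.00).
web: A = 24 × 160 = 3840.00, centroid at (135.00, 106.00).
top flange: A = 230 × 28 = 6440.00, centroid at (135.00, 200.00).
ΣA = 17300.00 cm²
ΣAX̄ = (7020.00)(135.00) + (3840.00)(135.00) + (6440.00)(135.00) = 2335500.00 cm³
ΣAȲ = (7020.00)(13.00) + (3840.00)(106.00) + (6440.00)(200.00) = 1786300.00 cm³
X̄ = 2335500.00 / 17300.00 = 135.00 cm
Ȳ = 1786300.00 / 17300.00 = 103.25 cm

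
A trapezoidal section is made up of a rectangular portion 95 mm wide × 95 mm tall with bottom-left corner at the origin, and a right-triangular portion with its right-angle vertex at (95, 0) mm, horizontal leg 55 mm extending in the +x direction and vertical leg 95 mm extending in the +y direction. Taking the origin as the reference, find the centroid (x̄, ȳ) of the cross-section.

x̄ = 62.28 mm, ȳ = 43.95 mm

rectangular portion: A = 95 × 95 = 9025.00, centroid at (47.50, 47.50).
triangular portion: A = ½·55·95 = 2612.50, centroid at (113.33, 31.67).
ΣA = 11637.50 mm², ΣAx̄ = 724770.83 mm³, ΣAȳ = 511416.67 mm³.
x̄ = 724770.83/11637.50 = 62.28 mm; ȳ = 511416.67/11637.50 = 43.95 mm.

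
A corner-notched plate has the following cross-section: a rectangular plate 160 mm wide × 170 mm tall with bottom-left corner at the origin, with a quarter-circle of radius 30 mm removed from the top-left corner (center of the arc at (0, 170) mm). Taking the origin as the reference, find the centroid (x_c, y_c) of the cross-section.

x_c = 81.79 mm, y_c = 83.07 mm

plate: A = 160 × 170 = 27200.00, centroid at (80.00, 85.00).
removed quarter-circle: A = −¼π·30² = -706.86, centroid at (12.73, 157.27).
ΣA = 26493.14 mm²
ΣAx_c = (27200.00)(80.00) + (-706.86)(12.73) = 2167000.00 mm³
ΣAy_c = (27200.00)(85.00) + (-706.86)(157.27) = 2200834.08 mm³
x_c = 2167000.00 / 26493.14 = 81.79 mm
y_c = 2200834.08 / 26493.14 = 83.07 mm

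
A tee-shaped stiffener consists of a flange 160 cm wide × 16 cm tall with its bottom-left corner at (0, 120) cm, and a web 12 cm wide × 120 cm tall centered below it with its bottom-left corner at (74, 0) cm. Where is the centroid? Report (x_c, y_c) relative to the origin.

web: A = 12 × 120 = 1440.00, centroid at (80.00, 60.00).
flange: A = 160 × 16 = 2560.00, centroid at (80.00, 128.00).
ΣA = 4000.00 cm²
ΣAx_c = (1440.00)(80.00) + (2560.00)(80.00) = 320000.00 cm³
ΣAy_c = (1440.00)(60.00) + (2560.00)(128.00) = 414080.00 cm³
x_c = 320000.00 / 4000.00 = 80.00 cm
y_c = 414080.00 / 4000.00 = 103.52 cm

x_c = 80.00 cm, y_c = 103.52 cm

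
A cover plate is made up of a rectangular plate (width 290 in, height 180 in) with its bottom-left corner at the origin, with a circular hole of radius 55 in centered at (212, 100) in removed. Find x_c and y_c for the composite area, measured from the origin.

x_c = 130.09 in, y_c = 87.77 in

plate: A = 290 × 180 = 52200.00, centroid at (145.00, 90.00).
hole: A = −π·55² = -9503.32, centroid at (212.00, 100.00).
ΣA = 42696.68 in²
ΣAx_c = (52200.00)(145.00) + (-9503.32)(212.00) = 5554296.63 in³
ΣAy_c = (52200.00)(90.00) + (-9503.32)(100.00) = 3747668.22 in³
x_c = 5554296.63 / 42696.68 = 130.09 in
y_c = 3747668.22 / 42696.68 = 87.77 in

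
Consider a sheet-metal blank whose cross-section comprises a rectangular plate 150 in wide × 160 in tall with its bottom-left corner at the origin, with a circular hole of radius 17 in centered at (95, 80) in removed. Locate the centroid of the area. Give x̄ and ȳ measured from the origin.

x̄ = 74.21 in, ȳ = 80.00 in

plate: A = 150 × 160 = 24000.00, centroid at (75.00, 80.00).
hole: A = −π·17² = -907.92, centroid at (95.00, 80.00).
ΣA = 23092.08 in², ΣAx̄ = 1713747.57 in³, ΣAȳ = 1847366.38 in³.
x̄ = 1713747.57/23092.08 = 74.21 in; ȳ = 1847366.38/23092.08 = 80.00 in.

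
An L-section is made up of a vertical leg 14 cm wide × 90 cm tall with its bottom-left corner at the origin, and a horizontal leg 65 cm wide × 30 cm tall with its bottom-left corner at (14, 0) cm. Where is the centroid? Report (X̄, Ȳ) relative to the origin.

Part | A | x̄ᵢ | ȳᵢ | A·x̄ᵢ | A·ȳᵢ
vertical leg | 1260.00 | 7.00 | 45.00 | 8820.00 | 56700.00
horizontal leg | 1950.00 | 46.50 | 15.00 | 90675.00 | 29250.00
Σ | 3210.00 |  |  | 99495.00 | 85950.00
X̄ = 99495.00 / 3210.00 = 31.00 cm
Ȳ = 85950.00 / 3210.00 = 26.78 cm

X̄ = 31.00 cm, Ȳ = 26.78 cm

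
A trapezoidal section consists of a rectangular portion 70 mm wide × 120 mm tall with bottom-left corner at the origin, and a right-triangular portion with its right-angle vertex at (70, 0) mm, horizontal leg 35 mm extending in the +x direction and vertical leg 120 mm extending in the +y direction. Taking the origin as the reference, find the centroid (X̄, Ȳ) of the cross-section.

Part | A | x̄ᵢ | ȳᵢ | A·x̄ᵢ | A·ȳᵢ
rectangular portion | 8400.00 | 35.00 | 60.00 | 294000.00 | 504000.00
triangular portion | 2100.00 | 81.67 | 40.00 | 171500.00 | 84000.00
Σ | 10500.00 |  |  | 465500.00 | 588000.00
X̄ = 465500.00 / 10500.00 = 44.33 mm
Ȳ = 588000.00 / 10500.00 = 56.00 mm

X̄ = 44.33 mm, Ȳ = 56.00 mm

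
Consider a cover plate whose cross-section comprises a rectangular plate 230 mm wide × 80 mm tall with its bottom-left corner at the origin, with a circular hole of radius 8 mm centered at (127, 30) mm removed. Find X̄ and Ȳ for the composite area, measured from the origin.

plate: A = 230 × 80 = 18400.00, centroid at (115.00, 40.00).
hole: A = −π·8² = -201.06, centroid at (127.00, 30.00).
ΣA = 18198.94 mm²
ΣAX̄ = (18400.00)(115.00) + (-201.06)(127.00) = 2090465.13 mm³
ΣAȲ = (18400.00)(40.00) + (-201.06)(30.00) = 729968.14 mm³
X̄ = 2090465.13 / 18198.94 = 114.87 mm
Ȳ = 729968.14 / 18198.94 = 40.11 mm

X̄ = 114.87 mm, Ȳ = 40.11 mm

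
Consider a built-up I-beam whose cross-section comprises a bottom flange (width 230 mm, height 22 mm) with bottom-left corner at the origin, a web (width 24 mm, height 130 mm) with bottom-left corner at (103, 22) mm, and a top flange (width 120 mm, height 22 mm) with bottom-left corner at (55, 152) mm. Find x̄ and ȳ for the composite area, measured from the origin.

x̄ = 115.00 mm, ȳ = 70.00 mm

bottom flange: A = 230 × 22 = 5060.00, centroid at (115.00, 11.00).
web: A = 24 × 130 = 3120.00, centroid at (115.00, 87.00).
top flange: A = 120 × 22 = 2640.00, centroid at (115.00, 163.00).
ΣA = 10820.00 mm², ΣAx̄ = 1244300.00 mm³, ΣAȳ = 757420.00 mm³.
x̄ = 1244300.00/10820.00 = 115.00 mm; ȳ = 757420.00/10820.00 = 70.00 mm.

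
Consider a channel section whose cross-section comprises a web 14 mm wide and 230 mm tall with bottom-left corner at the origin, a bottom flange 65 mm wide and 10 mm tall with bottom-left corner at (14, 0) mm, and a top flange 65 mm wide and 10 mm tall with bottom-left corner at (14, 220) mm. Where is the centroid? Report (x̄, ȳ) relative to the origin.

x̄ = 18.36 mm, ȳ = 115.00 mm

Part | A | x̄ᵢ | ȳᵢ | A·x̄ᵢ | A·ȳᵢ
web | 3220.00 | 7.00 | 115.00 | 22540.00 | 370300.00
bottom flange | 650.00 | 46.50 | 5.00 | 30225.00 | 3250.00
top flange | 650.00 | 46.50 | 225.00 | 30225.00 | 146250.00
Σ | 4520.00 |  |  | 82990.00 | 519800.00
x̄ = 82990.00 / 4520.00 = 18.36 mm
ȳ = 519800.00 / 4520.00 = 115.00 mm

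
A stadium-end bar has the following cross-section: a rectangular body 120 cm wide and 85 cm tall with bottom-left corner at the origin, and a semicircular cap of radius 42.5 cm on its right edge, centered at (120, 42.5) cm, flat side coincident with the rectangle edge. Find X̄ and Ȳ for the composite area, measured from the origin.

X̄ = 76.98 cm, Ȳ = 42.50 cm

Part | A | x̄ᵢ | ȳᵢ | A·x̄ᵢ | A·ȳᵢ
rectangular body | 10200.00 | 60.00 | 42.50 | 612000.00 | 433500.00
semicircular end | 2837.25 | 138.04 | 42.50 | 391647.19 | 120583.16
Σ | 13037.25 |  |  | 1003647.19 | 554083.16
X̄ = 1003647.19 / 13037.25 = 76.98 cm
Ȳ = 554083.16 / 13037.25 = 42.50 cm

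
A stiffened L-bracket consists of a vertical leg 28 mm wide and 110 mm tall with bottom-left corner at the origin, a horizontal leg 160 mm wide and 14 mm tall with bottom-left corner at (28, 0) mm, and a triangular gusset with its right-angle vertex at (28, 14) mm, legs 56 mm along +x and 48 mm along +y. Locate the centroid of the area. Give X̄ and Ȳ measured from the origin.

X̄ = 52.18 mm, Ȳ = 33.82 mm

vertical leg: A = 28 × 110 = 3080.00, centroid at (14.00, 55.00).
horizontal leg: A = 160 × 14 = 2240.00, centroid at (108.00, 7.00).
gusset: A = ½·56·48 = 1344.00, centroid at (46.67, 30.00).
ΣA = 6664.00 mm²
ΣAX̄ = (3080.00)(14.00) + (2240.00)(108.00) + (1344.00)(46.67) = 347760.00 mm³
ΣAȲ = (3080.00)(55.00) + (2240.00)(7.00) + (1344.00)(30.00) = 225400.00 mm³
X̄ = 347760.00 / 6664.00 = 52.18 mm
Ȳ = 225400.00 / 6664.00 = 33.82 mm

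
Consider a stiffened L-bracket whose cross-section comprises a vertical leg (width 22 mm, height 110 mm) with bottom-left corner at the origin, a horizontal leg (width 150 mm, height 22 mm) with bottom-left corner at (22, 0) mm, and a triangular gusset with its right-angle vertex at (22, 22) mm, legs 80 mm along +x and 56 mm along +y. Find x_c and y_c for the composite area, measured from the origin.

x_c = 57.25 mm, y_c = 32.73 mm

vertical leg: A = 22 × 110 = 2420.00, centroid at (11.00, 55.00).
horizontal leg: A = 150 × 22 = 3300.00, centroid at (97.00, 11.00).
gusset: A = ½·80·56 = 2240.00, centroid at (48.67, 40.67).
ΣA = 7960.00 mm², ΣAx_c = 455733.33 mm³, ΣAy_c = 260493.33 mm³.
x_c = 455733.33/7960.00 = 57.25 mm; y_c = 260493.33/7960.00 = 32.73 mm.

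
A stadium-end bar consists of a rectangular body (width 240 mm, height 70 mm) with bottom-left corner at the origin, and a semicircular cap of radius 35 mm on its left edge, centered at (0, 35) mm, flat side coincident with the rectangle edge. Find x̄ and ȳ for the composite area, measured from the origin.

rectangular body: A = 240 × 70 = 16800.00, centroid at (120.00, 35.00).
semicircular end: A = ½π·35² = 1924.23, centroid at (-14.85, 35.00).
ΣA = 18724.23 mm², ΣAx̄ = 1987416.67 mm³, ΣAȳ = 655347.89 mm³.
x̄ = 1987416.67/18724.23 = 106.14 mm; ȳ = 655347.89/18724.23 = 35.00 mm.

x̄ = 106.14 mm, ȳ = 35.00 mm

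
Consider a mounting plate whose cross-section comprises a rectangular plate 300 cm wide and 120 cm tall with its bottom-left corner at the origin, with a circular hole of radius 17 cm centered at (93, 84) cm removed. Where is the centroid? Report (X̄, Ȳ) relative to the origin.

X̄ = 151.47 cm, Ȳ = 59.38 cm

plate: A = 300 × 120 = 36000.00, centroid at (150.00, 60.00).
hole: A = −π·17² = -907.92, centroid at (93.00, 84.00).
ΣA = 35092.08 cm², ΣAX̄ = 5315563.41 cm³, ΣAȲ = 2083734.70 cm³.
X̄ = 5315563.41/35092.08 = 151.47 cm; Ȳ = 2083734.70/35092.08 = 59.38 cm.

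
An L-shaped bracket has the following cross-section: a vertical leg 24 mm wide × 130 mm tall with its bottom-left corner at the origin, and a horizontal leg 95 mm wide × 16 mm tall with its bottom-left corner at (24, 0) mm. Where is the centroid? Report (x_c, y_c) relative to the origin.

x_c = 31.49 mm, y_c = 46.33 mm

vertical leg: A = 24 × 130 = 3120.00, centroid at (12.00, 65.00).
horizontal leg: A = 95 × 16 = 1520.00, centroid at (71.50, 8.00).
ΣA = 4640.00 mm², ΣAx_c = 146120.00 mm³, ΣAy_c = 214960.00 mm³.
x_c = 146120.00/4640.00 = 31.49 mm; y_c = 214960.00/4640.00 = 46.33 mm.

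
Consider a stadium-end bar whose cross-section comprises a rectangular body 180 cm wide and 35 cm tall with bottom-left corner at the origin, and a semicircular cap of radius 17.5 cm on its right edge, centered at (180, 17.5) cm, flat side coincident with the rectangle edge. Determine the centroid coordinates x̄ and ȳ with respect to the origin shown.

Part | A | x̄ᵢ | ȳᵢ | A·x̄ᵢ | A·ȳᵢ
rectangular body | 6300.00 | 90.00 | 17.50 | 567000.00 | 110250.00
semicircular end | 481.06 | 187.43 | 17.50 | 90163.06 | 8418.49
Σ | 6781.06 |  |  | 657163.06 | 118668.49
x̄ = 657163.06 / 6781.06 = 96.91 cm
ȳ = 118668.49 / 6781.06 = 17.50 cm

x̄ = 96.91 cm, ȳ = 17.50 cm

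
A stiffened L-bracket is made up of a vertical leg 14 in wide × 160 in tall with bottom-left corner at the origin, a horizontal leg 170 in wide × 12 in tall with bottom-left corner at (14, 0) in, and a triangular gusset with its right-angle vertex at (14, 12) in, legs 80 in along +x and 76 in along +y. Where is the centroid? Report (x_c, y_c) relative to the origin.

Part | A | x̄ᵢ | ȳᵢ | A·x̄ᵢ | A·ȳᵢ
vertical leg | 2240.00 | 7.00 | 80.00 | 15680.00 | 179200.00
horizontal leg | 2040.00 | 99.00 | 6.00 | 201960.00 | 12240.00
gusset | 3040.00 | 40.67 | 37.33 | 123626.67 | 113493.33
Σ | 7320.00 |  |  | 341266.67 | 304933.33
x_c = 341266.67 / 7320.00 = 46.62 in
y_c = 304933.33 / 7320.00 = 41.66 in

x_c = 46.62 in, y_c = 41.66 in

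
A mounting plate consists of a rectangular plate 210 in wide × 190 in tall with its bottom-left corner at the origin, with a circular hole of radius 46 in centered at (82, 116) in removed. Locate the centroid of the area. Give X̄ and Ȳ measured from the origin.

X̄ = 109.60 in, Ȳ = 90.80 in

plate: A = 210 × 190 = 39900.00, centroid at (105.00, 95.00).
hole: A = −π·46² = -6647.61, centroid at (82.00, 116.00).
ΣA = 33252.39 in²
ΣAX̄ = (39900.00)(105.00) + (-6647.61)(82.00) = 3644395.98 in³
ΣAȲ = (39900.00)(95.00) + (-6647.61)(116.00) = 3019377.23 in³
X̄ = 3644395.98 / 33252.39 = 109.60 in
Ȳ = 3019377.23 / 33252.39 = 90.80 in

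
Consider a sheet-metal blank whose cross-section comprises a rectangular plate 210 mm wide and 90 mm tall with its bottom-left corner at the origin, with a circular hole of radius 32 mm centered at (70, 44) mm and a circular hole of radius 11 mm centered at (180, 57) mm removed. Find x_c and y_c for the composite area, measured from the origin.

x_c = 110.49 mm, y_c = 44.91 mm

plate: A = 210 × 90 = 18900.00, centroid at (105.00, 45.00).
hole 1: A = −π·32² = -3216.99, centroid at (70.00, 44.00).
hole 2: A = −π·11² = -380.13, centroid at (180.00, 57.00).
ΣA = 15302.88 mm²
ΣAx_c = (18900.00)(105.00) + (-3216.99)(70.00) + (-380.13)(180.00) = 1690886.75 mm³
ΣAy_c = (18900.00)(45.00) + (-3216.99)(44.00) + (-380.13)(57.00) = 687284.84 mm³
x_c = 1690886.75 / 15302.88 = 110.49 mm
y_c = 687284.84 / 15302.88 = 44.91 mm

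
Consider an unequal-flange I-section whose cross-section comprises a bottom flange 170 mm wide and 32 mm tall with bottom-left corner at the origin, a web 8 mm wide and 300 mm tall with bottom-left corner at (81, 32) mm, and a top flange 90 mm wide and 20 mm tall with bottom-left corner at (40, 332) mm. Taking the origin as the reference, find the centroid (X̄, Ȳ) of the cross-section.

bottom flange: A = 170 × 32 = 5440.00, centroid at (85.00, 16.00).
web: A = 8 × 300 = 2400.00, centroid at (85.00, 182.00).
top flange: A = 90 × 20 = 1800.00, centroid at (85.00, 342.00).
ΣA = 9640.00 mm², ΣAX̄ = 819400.00 mm³, ΣAȲ = 1139440.00 mm³.
X̄ = 819400.00/9640.00 = 85.00 mm; Ȳ = 1139440.00/9640.00 = 118.20 mm.

X̄ = 85.00 mm, Ȳ = 118.20 mm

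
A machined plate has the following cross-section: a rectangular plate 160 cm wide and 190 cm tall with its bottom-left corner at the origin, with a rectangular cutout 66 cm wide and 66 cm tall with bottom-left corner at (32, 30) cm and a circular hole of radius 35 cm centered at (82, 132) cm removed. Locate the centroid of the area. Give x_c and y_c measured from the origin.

Part | A | x̄ᵢ | ȳᵢ | A·x̄ᵢ | A·ȳᵢ
plate | 30400.00 | 80.00 | 95.00 | 2432000.00 | 2888000.00
hole 1 | -4356.00 | 65.00 | 63.00 | -283140.00 | -274428.00
hole 2 | -3848.45 | 82.00 | 132.00 | -315572.98 | -507995.53
Σ | 22195.55 |  |  | 1833287.02 | 2105576.47
x_c = 1833287.02 / 22195.55 = 82.60 cm
y_c = 2105576.47 / 22195.55 = 94.86 cm

x_c = 82.60 cm, y_c = 94.86 cm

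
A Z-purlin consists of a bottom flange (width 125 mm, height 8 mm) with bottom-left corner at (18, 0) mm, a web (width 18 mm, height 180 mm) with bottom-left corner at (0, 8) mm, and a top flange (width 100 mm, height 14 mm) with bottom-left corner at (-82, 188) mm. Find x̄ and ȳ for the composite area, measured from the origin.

x̄ = 11.50 mm, ȳ = 105.41 mm

bottom flange: A = 125 × 8 = 1000.00, centroid at (80.50, 4.00).
web: A = 18 × 180 = 3240.00, centroid at (9.00, 98.00).
top flange: A = 100 × 14 = 1400.00, centroid at (-32.00, 195.00).
ΣA = 5640.00 mm², ΣAx̄ = 64860.00 mm³, ΣAȳ = 594520.00 mm³.
x̄ = 64860.00/5640.00 = 11.50 mm; ȳ = 594520.00/5640.00 = 105.41 mm.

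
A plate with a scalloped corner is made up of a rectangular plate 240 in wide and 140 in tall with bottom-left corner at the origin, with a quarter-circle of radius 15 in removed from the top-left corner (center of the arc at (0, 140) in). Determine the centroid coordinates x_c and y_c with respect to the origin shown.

plate: A = 240 × 140 = 33600.00, centroid at (120.00, 70.00).
removed quarter-circle: A = −¼π·15² = -176.71, centroid at (6.37, 133.63).
ΣA = 33423.29 in²
ΣAx_c = (33600.00)(120.00) + (-176.71)(6.37) = 4030875.00 in³
ΣAy_c = (33600.00)(70.00) + (-176.71)(133.63) = 2328384.96 in³
x_c = 4030875.00 / 33423.29 = 120.60 in
y_c = 2328384.96 / 33423.29 = 69.66 in

x_c = 120.60 in, y_c = 69.66 in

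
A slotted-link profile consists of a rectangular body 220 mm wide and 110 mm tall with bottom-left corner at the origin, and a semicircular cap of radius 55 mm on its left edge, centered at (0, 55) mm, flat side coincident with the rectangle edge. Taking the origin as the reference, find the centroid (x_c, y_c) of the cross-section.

x_c = 88.12 mm, y_c = 55.00 mm

rectangular body: A = 220 × 110 = 24200.00, centroid at (110.00, 55.00).
semicircular end: A = ½π·55² = 4751.66, centroid at (-23.34, 55.00).
ΣA = 28951.66 mm², ΣAx_c = 2551083.33 mm³, ΣAy_c = 1592341.24 mm³.
x_c = 2551083.33/28951.66 = 88.12 mm; y_c = 1592341.24/28951.66 = 55.00 mm.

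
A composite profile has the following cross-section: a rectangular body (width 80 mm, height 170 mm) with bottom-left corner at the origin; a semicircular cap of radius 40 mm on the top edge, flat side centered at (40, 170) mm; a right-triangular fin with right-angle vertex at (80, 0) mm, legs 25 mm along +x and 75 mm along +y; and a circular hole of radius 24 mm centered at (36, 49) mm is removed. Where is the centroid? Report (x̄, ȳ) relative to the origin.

Part | A | x̄ᵢ | ȳᵢ | A·x̄ᵢ | A·ȳᵢ
rectangular body | 13600.00 | 40.00 | 85.00 | 544000.00 | 1156000.00
semicircular top | 2513.27 | 40.00 | 186.98 | 100530.96 | 469923.27
triangular fin | 937.50 | 88.33 | 25.00 | 82812.50 | 23437.50
hole | -1809.56 | 36.00 | 49.00 | -65144.07 | -88668.31
Σ | 15241.22 |  |  | 662199.40 | 1560692.46
x̄ = 662199.40 / 15241.22 = 43.45 mm
ȳ = 1560692.46 / 15241.22 = 102.40 mm

x̄ = 43.45 mm, ȳ = 102.40 mm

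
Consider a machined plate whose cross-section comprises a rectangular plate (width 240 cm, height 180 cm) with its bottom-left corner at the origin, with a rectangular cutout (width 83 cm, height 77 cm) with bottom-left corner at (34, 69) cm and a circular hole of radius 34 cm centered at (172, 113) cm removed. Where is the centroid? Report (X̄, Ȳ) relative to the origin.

Part | A | x̄ᵢ | ȳᵢ | A·x̄ᵢ | A·ȳᵢ
plate | 43200.00 | 120.00 | 90.00 | 5184000.00 | 3888000.00
hole 1 | -6391.00 | 75.50 | 107.50 | -482520.50 | -687032.50
hole 2 | -3631.68 | 172.00 | 113.00 | -624649.15 | -410379.97
Σ | 33177.32 |  |  | 4076830.35 | 2790587.53
X̄ = 4076830.35 / 33177.32 = 122.88 cm
Ȳ = 2790587.53 / 33177.32 = 84.11 cm

X̄ = 122.88 cm, Ȳ = 84.11 cm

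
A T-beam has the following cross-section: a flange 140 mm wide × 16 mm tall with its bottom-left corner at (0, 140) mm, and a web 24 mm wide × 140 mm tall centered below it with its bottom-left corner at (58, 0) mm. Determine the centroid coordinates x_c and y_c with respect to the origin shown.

x_c = 70.00 mm, y_c = 101.20 mm

Part | A | x̄ᵢ | ȳᵢ | A·x̄ᵢ | A·ȳᵢ
web | 3360.00 | 70.00 | 70.00 | 235200.00 | 235200.00
flange | 2240.00 | 70.00 | 148.00 | 156800.00 | 331520.00
Σ | 5600.00 |  |  | 392000.00 | 566720.00
x_c = 392000.00 / 5600.00 = 70.00 mm
y_c = 566720.00 / 5600.00 = 101.20 mm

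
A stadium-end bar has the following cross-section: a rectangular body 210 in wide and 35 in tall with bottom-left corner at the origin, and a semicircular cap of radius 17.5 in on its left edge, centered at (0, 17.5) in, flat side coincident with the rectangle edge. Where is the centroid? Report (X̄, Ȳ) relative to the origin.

X̄ = 98.09 in, Ȳ = 17.50 in

rectangular body: A = 210 × 35 = 7350.00, centroid at (105.00, 17.50).
semicircular end: A = ½π·17.5² = 481.06, centroid at (-7.43, 17.50).
ΣA = 7831.06 in², ΣAX̄ = 768177.08 in³, ΣAȲ = 137043.49 in³.
X̄ = 768177.08/7831.06 = 98.09 in; Ȳ = 137043.49/7831.06 = 17.50 in.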